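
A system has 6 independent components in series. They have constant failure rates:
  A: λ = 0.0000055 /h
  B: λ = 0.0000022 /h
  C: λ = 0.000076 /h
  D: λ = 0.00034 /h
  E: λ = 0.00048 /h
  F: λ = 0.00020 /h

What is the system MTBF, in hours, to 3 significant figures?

906

Series of exponential components: λ_sys = Σ λ_i
λ_sys = 0.0000055 + 0.0000022 + 0.000076 + 0.00034 + 0.00048 + 0.00020 = 1.1037e-03 /h
MTBF = 1 / λ_sys = 906 h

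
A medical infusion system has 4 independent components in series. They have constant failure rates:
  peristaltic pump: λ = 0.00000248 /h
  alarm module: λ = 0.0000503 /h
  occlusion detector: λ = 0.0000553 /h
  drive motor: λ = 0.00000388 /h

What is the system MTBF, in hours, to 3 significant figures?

Series of exponential components: λ_sys = Σ λ_i
λ_sys = 0.00000248 + 0.0000503 + 0.0000553 + 0.00000388 = 1.1196e-04 /h
MTBF = 1 / λ_sys = 8930 h

8930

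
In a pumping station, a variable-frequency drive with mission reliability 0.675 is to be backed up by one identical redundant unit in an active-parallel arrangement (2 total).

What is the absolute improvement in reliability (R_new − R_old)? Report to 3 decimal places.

0.219

R_before = 0.675
R_after = 1 − (1 − 0.675)^2 = 0.894
ΔR = 0.894 − 0.675 = 0.219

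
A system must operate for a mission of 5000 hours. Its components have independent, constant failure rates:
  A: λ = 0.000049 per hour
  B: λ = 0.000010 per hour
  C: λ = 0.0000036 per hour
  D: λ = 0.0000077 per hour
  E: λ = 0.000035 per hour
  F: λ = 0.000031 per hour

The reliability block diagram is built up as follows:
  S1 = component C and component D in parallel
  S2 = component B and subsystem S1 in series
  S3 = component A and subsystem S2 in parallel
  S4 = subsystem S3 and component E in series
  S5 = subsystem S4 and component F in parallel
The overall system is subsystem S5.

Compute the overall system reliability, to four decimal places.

0.9757

R(A) = exp(−0.000049 × 5000) = 0.782705
R(B) = exp(−0.000010 × 5000) = 0.951229
R(C) = exp(−0.0000036 × 5000) = 0.982161
R(D) = exp(−0.0000077 × 5000) = 0.962232
R(E) = exp(−0.000035 × 5000) = 0.839457
R(F) = exp(−0.000031 × 5000) = 0.856415
Parallel (C and D): 1 − (1 − 0.982161)(1 − 0.962232) = 0.999326
Series (B and [0.999326]): 0.951229 × 0.999326 = 0.950588
Parallel (A and [0.950588]): 1 − (1 − 0.782705)(1 − 0.950588) = 0.989263
Series ([0.989263] and E): 0.989263 × 0.839457 = 0.830444
Parallel ([0.830444] and F): 1 − (1 − 0.830444)(1 − 0.856415) = 0.9757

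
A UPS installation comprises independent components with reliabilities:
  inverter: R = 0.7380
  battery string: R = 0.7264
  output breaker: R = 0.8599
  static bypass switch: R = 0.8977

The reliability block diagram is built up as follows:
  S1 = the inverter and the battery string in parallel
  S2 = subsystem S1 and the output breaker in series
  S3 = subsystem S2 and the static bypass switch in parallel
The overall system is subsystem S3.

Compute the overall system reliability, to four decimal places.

0.9794

Parallel (inverter and battery string): 1 − (1 − 0.738000)(1 − 0.726400) = 0.928317
Series ([0.928317] and output breaker): 0.928317 × 0.859900 = 0.798260
Parallel ([0.798260] and static bypass switch): 1 − (1 − 0.798260)(1 − 0.897700) = 0.9794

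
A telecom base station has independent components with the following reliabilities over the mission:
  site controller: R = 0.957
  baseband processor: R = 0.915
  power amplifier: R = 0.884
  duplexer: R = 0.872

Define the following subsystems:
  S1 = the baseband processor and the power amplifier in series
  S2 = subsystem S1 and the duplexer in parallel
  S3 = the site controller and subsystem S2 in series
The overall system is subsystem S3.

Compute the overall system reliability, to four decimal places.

0.9336

Series (baseband processor and power amplifier): 0.915000 × 0.884000 = 0.808860
Parallel ([0.808860] and duplexer): 1 − (1 − 0.808860)(1 − 0.872000) = 0.975534
Series (site controller and [0.975534]): 0.957000 × 0.975534 = 0.9336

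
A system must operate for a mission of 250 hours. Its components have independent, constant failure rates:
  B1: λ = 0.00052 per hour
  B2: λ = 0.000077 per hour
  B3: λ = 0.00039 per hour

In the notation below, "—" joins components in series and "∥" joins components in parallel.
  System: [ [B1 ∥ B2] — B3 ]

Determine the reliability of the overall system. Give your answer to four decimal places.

R(B1) = exp(−0.00052 × 250) = 0.878095
R(B2) = exp(−0.000077 × 250) = 0.980934
R(B3) = exp(−0.00039 × 250) = 0.907102
Parallel (B1 and B2): 1 − (1 − 0.878095)(1 − 0.980934) = 0.997676
Series ([0.997676] and B3): 0.997676 × 0.907102 = 0.9050

0.9050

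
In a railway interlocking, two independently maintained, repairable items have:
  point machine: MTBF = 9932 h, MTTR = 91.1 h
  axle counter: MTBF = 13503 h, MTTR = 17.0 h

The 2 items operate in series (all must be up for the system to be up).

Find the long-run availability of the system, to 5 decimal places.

A(point machine) = MTBF/(MTBF+MTTR) = 9932/(9932+91.1) = 0.990911
A(axle counter) = MTBF/(MTBF+MTTR) = 13503/(13503+17.0) = 0.998743
Series availability: 0.990911 × 0.998743 = 0.98967

0.98967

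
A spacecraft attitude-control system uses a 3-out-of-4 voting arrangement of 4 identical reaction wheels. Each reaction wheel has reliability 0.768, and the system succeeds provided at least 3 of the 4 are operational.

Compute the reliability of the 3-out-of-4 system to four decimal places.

0.7683

R = Σ_{i=3}^{4} C(4,i) p^i (1−p)^{4−i} with p = 0.768
C(4,3)·0.768^3·0.232^1 = 0.420370
C(4,4)·0.768^4·0.232^0 = 0.347892
Sum = 0.7683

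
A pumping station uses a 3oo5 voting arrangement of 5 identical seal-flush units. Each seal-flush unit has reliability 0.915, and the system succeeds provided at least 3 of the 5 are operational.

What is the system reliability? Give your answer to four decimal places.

R = Σ_{i=3}^{5} C(5,i) p^i (1−p)^{5−i} with p = 0.915
C(5,3)·0.915^3·0.085^2 = 0.055348
C(5,4)·0.915^4·0.085^1 = 0.297902
C(5,5)·0.915^5·0.085^0 = 0.641365
Sum = 0.9946

0.9946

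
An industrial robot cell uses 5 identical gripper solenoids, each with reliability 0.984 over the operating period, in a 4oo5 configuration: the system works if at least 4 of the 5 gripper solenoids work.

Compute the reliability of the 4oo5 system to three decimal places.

0.998

R = Σ_{i=4}^{5} C(5,i) p^i (1−p)^{5−i} with p = 0.984
C(5,4)·0.984^4·0.016^1 = 0.07500
C(5,5)·0.984^5·0.016^0 = 0.92252
Sum = 0.998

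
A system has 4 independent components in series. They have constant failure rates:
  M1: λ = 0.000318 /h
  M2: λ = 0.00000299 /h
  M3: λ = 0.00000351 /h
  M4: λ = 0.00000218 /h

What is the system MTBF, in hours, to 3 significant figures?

3060

Series of exponential components: λ_sys = Σ λ_i
λ_sys = 0.000318 + 0.00000299 + 0.00000351 + 0.00000218 = 3.2668e-04 /h
MTBF = 1 / λ_sys = 3060 h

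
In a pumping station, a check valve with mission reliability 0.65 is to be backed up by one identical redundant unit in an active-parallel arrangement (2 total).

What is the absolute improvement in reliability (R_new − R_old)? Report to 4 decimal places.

0.2275

R_before = 0.65
R_after = 1 − (1 − 0.65)^2 = 0.8775
ΔR = 0.8775 − 0.65 = 0.2275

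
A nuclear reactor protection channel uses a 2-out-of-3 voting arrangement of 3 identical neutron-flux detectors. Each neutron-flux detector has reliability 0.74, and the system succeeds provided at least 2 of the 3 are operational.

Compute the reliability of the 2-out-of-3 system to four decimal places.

0.8324

R = Σ_{i=2}^{3} C(3,i) p^i (1−p)^{3−i} with p = 0.74
C(3,2)·0.74^2·0.26^1 = 0.427128
C(3,3)·0.74^3·0.26^0 = 0.405224
Sum = 0.8324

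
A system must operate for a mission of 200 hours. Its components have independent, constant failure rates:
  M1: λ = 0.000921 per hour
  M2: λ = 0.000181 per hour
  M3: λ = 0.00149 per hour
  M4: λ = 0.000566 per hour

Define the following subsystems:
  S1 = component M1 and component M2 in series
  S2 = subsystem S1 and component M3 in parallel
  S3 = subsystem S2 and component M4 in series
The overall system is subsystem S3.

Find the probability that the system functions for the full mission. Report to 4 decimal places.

R(M1) = exp(−0.000921 × 200) = 0.831769
R(M2) = exp(−0.000181 × 200) = 0.964447
R(M3) = exp(−0.00149 × 200) = 0.742301
R(M4) = exp(−0.000566 × 200) = 0.892972
Series (M1 and M2): 0.831769 × 0.964447 = 0.802197
Parallel ([0.802197] and M3): 1 − (1 − 0.802197)(1 − 0.742301) = 0.949026
Series ([0.949026] and M4): 0.949026 × 0.892972 = 0.8475

0.8475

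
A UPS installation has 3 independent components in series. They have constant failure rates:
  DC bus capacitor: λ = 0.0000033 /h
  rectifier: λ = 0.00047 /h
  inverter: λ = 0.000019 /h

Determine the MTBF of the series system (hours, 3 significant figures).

2030

Series of exponential components: λ_sys = Σ λ_i
λ_sys = 0.0000033 + 0.00047 + 0.000019 = 4.9230e-04 /h
MTBF = 1 / λ_sys = 2030 h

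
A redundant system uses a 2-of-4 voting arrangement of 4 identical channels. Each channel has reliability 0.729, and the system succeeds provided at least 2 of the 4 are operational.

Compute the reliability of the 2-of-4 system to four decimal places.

0.9366

R = Σ_{i=2}^{4} C(4,i) p^i (1−p)^{4−i} with p = 0.729
C(4,2)·0.729^2·0.271^2 = 0.234177
C(4,3)·0.729^3·0.271^1 = 0.419964
C(4,4)·0.729^4·0.271^0 = 0.282430
Sum = 0.9366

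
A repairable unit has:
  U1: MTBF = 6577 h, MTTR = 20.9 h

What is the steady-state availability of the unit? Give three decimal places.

A(U1) = MTBF/(MTBF+MTTR) = 6577/(6577+20.9) = 0.997

0.997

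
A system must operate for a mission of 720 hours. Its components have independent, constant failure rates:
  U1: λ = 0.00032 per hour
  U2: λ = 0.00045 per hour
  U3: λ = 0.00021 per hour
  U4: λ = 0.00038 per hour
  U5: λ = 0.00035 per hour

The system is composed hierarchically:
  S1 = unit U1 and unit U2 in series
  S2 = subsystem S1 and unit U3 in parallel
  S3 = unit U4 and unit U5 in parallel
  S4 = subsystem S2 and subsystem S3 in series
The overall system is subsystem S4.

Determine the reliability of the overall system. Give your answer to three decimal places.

R(U1) = exp(−0.00032 × 720) = 0.79422
R(U2) = exp(−0.00045 × 720) = 0.72325
R(U3) = exp(−0.00021 × 720) = 0.85968
R(U4) = exp(−0.00038 × 720) = 0.76064
R(U5) = exp(−0.00035 × 720) = 0.77724
Series (U1 and U2): 0.79422 × 0.72325 = 0.57442
Parallel ([0.57442] and U3): 1 − (1 − 0.57442)(1 − 0.85968) = 0.94028
Parallel (U4 and U5): 1 − (1 − 0.76064)(1 − 0.77724) = 0.94668
Series ([0.94028] and [0.94668]): 0.94028 × 0.94668 = 0.890

0.890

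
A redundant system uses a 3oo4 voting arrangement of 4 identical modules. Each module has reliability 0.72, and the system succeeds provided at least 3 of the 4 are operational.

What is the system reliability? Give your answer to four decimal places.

R = Σ_{i=3}^{4} C(4,i) p^i (1−p)^{4−i} with p = 0.72
C(4,3)·0.72^3·0.28^1 = 0.418038
C(4,4)·0.72^4·0.28^0 = 0.268739
Sum = 0.6868

0.6868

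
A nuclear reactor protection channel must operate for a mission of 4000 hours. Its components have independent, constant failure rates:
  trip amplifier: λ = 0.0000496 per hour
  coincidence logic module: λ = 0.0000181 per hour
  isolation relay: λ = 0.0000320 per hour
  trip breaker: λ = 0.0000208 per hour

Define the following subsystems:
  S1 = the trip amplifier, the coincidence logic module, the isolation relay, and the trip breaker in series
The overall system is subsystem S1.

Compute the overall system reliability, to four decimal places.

0.6175

R(trip amplifier) = exp(−0.0000496 × 4000) = 0.820042
R(coincidence logic module) = exp(−0.0000181 × 4000) = 0.930159
R(isolation relay) = exp(−0.0000320 × 4000) = 0.879853
R(trip breaker) = exp(−0.0000208 × 4000) = 0.920167
Series (trip amplifier, coincidence logic module, isolation relay, and trip breaker): 0.820042 × 0.930159 × 0.879853 × 0.920167 = 0.6175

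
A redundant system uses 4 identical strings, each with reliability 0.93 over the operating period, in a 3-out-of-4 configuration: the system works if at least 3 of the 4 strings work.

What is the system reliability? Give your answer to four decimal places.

0.9733

R = Σ_{i=3}^{4} C(4,i) p^i (1−p)^{4−i} with p = 0.93
C(4,3)·0.93^3·0.07^1 = 0.225220
C(4,4)·0.93^4·0.07^0 = 0.748052
Sum = 0.9733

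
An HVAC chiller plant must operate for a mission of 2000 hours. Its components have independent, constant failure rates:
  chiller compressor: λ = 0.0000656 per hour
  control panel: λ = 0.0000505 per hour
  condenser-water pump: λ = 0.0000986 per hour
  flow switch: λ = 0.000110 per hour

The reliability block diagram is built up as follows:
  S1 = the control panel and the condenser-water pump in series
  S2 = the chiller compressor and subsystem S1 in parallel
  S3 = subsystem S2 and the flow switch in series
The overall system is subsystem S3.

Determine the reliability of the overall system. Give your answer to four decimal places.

0.7771

R(chiller compressor) = exp(−0.0000656 × 2000) = 0.877042
R(control panel) = exp(−0.0000505 × 2000) = 0.903933
R(condenser-water pump) = exp(−0.0000986 × 2000) = 0.821026
R(flow switch) = exp(−0.000110 × 2000) = 0.802519
Series (control panel and condenser-water pump): 0.903933 × 0.821026 = 0.742152
Parallel (chiller compressor and [0.742152]): 1 − (1 − 0.877042)(1 − 0.742152) = 0.968296
Series ([0.968296] and flow switch): 0.968296 × 0.802519 = 0.7771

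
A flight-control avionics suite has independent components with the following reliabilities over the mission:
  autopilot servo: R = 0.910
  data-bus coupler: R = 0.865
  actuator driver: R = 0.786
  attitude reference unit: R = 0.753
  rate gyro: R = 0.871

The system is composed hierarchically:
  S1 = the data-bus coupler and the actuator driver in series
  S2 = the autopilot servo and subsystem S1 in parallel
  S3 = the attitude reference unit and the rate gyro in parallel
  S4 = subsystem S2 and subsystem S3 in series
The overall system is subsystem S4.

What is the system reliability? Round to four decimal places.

Series (data-bus coupler and actuator driver): 0.865000 × 0.786000 = 0.679890
Parallel (autopilot servo and [0.679890]): 1 − (1 − 0.910000)(1 − 0.679890) = 0.971190
Parallel (attitude reference unit and rate gyro): 1 − (1 − 0.753000)(1 − 0.871000) = 0.968137
Series ([0.971190] and [0.968137]): 0.971190 × 0.968137 = 0.9402

0.9402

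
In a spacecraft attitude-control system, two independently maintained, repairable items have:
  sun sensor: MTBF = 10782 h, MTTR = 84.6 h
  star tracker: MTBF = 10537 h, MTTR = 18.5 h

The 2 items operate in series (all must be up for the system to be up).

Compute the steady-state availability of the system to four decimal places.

0.9905

A(sun sensor) = MTBF/(MTBF+MTTR) = 10782/(10782+84.6) = 0.992215
A(star tracker) = MTBF/(MTBF+MTTR) = 10537/(10537+18.5) = 0.998247
Series availability: 0.992215 × 0.998247 = 0.9905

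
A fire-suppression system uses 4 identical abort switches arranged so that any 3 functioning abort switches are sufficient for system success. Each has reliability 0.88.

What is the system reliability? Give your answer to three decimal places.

0.927

R = Σ_{i=3}^{4} C(4,i) p^i (1−p)^{4−i} with p = 0.88
C(4,3)·0.88^3·0.12^1 = 0.32711
C(4,4)·0.88^4·0.12^0 = 0.59970
Sum = 0.927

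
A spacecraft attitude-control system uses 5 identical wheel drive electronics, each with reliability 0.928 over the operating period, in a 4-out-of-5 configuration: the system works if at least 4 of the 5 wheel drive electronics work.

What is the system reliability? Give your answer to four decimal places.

R = Σ_{i=4}^{5} C(5,i) p^i (1−p)^{5−i} with p = 0.928
C(5,4)·0.928^4·0.072^1 = 0.266990
C(5,5)·0.928^5·0.072^0 = 0.688240
Sum = 0.9552

0.9552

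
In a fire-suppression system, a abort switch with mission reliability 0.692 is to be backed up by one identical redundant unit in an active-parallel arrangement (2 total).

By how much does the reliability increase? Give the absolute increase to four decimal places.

R_before = 0.692
R_after = 1 − (1 − 0.692)^2 = 0.9051
ΔR = 0.9051 − 0.692 = 0.2131

0.2131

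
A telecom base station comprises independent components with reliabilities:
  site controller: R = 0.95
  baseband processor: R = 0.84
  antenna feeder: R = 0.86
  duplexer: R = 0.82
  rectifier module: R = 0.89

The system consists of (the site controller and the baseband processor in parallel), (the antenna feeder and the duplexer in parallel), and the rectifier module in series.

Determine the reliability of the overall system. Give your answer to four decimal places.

Parallel (site controller and baseband processor): 1 − (1 − 0.950000)(1 − 0.840000) = 0.992000
Parallel (antenna feeder and duplexer): 1 − (1 − 0.860000)(1 − 0.820000) = 0.974800
Series ([0.992000], [0.974800], and rectifier module): 0.992000 × 0.974800 × 0.890000 = 0.8606

0.8606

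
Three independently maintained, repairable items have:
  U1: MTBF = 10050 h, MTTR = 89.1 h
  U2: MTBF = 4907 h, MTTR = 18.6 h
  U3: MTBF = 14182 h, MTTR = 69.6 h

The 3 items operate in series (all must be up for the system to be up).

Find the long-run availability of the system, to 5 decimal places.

A(U1) = MTBF/(MTBF+MTTR) = 10050/(10050+89.1) = 0.991212
A(U2) = MTBF/(MTBF+MTTR) = 4907/(4907+18.6) = 0.996224
A(U3) = MTBF/(MTBF+MTTR) = 14182/(14182+69.6) = 0.995116
Series availability: 0.991212 × 0.996224 × 0.995116 = 0.98265

0.98265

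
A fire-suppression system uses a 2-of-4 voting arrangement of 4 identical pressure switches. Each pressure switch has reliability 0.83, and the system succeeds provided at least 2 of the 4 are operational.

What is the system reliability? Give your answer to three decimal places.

0.983

R = Σ_{i=2}^{4} C(4,i) p^i (1−p)^{4−i} with p = 0.83
C(4,2)·0.83^2·0.17^2 = 0.11946
C(4,3)·0.83^3·0.17^1 = 0.38882
C(4,4)·0.83^4·0.17^0 = 0.47458
Sum = 0.983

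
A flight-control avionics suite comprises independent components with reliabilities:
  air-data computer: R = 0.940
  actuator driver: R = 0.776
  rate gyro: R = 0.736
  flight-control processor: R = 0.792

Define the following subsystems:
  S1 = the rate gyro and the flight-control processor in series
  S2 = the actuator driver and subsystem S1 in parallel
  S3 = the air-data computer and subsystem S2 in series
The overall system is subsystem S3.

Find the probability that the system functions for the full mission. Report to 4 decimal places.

Series (rate gyro and flight-control processor): 0.736000 × 0.792000 = 0.582912
Parallel (actuator driver and [0.582912]): 1 − (1 − 0.776000)(1 − 0.582912) = 0.906572
Series (air-data computer and [0.906572]): 0.940000 × 0.906572 = 0.8522

0.8522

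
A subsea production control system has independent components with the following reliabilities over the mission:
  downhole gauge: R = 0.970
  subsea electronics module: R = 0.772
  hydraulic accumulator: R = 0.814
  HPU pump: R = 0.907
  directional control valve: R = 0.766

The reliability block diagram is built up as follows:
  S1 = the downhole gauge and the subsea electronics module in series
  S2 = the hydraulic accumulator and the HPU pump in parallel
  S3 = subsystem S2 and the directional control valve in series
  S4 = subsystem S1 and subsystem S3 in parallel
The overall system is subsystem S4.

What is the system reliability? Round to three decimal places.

Series (downhole gauge and subsea electronics module): 0.97000 × 0.77200 = 0.74884
Parallel (hydraulic accumulator and HPU pump): 1 − (1 − 0.81400)(1 − 0.90700) = 0.98270
Series ([0.98270] and directional control valve): 0.98270 × 0.76600 = 0.75275
Parallel ([0.74884] and [0.75275]): 1 − (1 − 0.74884)(1 − 0.75275) = 0.938

0.938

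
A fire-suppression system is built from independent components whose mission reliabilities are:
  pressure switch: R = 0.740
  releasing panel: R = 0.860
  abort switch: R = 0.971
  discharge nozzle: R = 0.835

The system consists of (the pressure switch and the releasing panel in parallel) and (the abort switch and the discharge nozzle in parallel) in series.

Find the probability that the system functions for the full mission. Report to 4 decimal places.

Parallel (pressure switch and releasing panel): 1 − (1 − 0.740000)(1 − 0.860000) = 0.963600
Parallel (abort switch and discharge nozzle): 1 − (1 − 0.971000)(1 − 0.835000) = 0.995215
Series ([0.963600] and [0.995215]): 0.963600 × 0.995215 = 0.9590

0.9590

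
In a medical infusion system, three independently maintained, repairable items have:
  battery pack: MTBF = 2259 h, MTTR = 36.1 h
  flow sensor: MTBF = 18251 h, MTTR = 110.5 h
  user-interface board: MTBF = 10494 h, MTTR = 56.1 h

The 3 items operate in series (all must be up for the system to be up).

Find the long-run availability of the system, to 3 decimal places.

0.973

A(battery pack) = MTBF/(MTBF+MTTR) = 2259/(2259+36.1) = 0.984271
A(flow sensor) = MTBF/(MTBF+MTTR) = 18251/(18251+110.5) = 0.993982
A(user-interface board) = MTBF/(MTBF+MTTR) = 10494/(10494+56.1) = 0.994683
Series availability: 0.984271 × 0.993982 × 0.994683 = 0.973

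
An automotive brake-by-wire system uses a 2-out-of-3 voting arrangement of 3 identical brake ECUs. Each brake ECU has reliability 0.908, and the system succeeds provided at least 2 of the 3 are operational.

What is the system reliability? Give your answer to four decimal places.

R = Σ_{i=2}^{3} C(3,i) p^i (1−p)^{3−i} with p = 0.908
C(3,2)·0.908^2·0.092^1 = 0.227552
C(3,3)·0.908^3·0.092^0 = 0.748613
Sum = 0.9762

0.9762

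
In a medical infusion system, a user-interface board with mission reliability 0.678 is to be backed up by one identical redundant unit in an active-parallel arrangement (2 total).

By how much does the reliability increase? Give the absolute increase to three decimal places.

R_before = 0.678
R_after = 1 − (1 − 0.678)^2 = 0.896
ΔR = 0.896 − 0.678 = 0.218

0.218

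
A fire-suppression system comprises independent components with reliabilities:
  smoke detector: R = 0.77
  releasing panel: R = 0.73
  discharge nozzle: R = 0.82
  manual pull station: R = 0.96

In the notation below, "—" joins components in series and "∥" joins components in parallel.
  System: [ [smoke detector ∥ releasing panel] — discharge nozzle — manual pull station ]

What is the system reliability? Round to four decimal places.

0.7383

Parallel (smoke detector and releasing panel): 1 − (1 − 0.770000)(1 − 0.730000) = 0.937900
Series ([0.937900], discharge nozzle, and manual pull station): 0.937900 × 0.820000 × 0.960000 = 0.7383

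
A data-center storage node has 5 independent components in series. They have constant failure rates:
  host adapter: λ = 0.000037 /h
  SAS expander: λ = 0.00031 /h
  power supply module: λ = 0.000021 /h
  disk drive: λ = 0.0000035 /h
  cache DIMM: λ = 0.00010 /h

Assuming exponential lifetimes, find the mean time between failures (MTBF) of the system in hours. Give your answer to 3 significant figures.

Series of exponential components: λ_sys = Σ λ_i
λ_sys = 0.000037 + 0.00031 + 0.000021 + 0.0000035 + 0.00010 = 4.7150e-04 /h
MTBF = 1 / λ_sys = 2120 h

2120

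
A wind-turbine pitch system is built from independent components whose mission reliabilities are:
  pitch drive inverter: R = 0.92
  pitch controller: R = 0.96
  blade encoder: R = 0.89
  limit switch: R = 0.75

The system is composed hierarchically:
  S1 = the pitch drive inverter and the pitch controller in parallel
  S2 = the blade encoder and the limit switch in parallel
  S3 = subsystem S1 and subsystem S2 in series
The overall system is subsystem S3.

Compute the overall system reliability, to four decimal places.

0.9694

Parallel (pitch drive inverter and pitch controller): 1 − (1 − 0.920000)(1 − 0.960000) = 0.996800
Parallel (blade encoder and limit switch): 1 − (1 − 0.890000)(1 − 0.750000) = 0.972500
Series ([0.996800] and [0.972500]): 0.996800 × 0.972500 = 0.9694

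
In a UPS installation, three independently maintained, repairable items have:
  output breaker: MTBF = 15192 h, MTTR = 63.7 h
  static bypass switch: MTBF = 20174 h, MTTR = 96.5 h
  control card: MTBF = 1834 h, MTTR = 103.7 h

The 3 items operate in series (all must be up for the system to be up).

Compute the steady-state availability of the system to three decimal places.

0.938

A(output breaker) = MTBF/(MTBF+MTTR) = 15192/(15192+63.7) = 0.995825
A(static bypass switch) = MTBF/(MTBF+MTTR) = 20174/(20174+96.5) = 0.995239
A(control card) = MTBF/(MTBF+MTTR) = 1834/(1834+103.7) = 0.946483
Series availability: 0.995825 × 0.995239 × 0.946483 = 0.938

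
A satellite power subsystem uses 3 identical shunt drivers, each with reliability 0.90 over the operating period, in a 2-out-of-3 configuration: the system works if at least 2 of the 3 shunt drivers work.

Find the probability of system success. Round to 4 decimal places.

0.9720

R = Σ_{i=2}^{3} C(3,i) p^i (1−p)^{3−i} with p = 0.90
C(3,2)·0.90^2·0.10^1 = 0.243000
C(3,3)·0.90^3·0.10^0 = 0.729000
Sum = 0.9720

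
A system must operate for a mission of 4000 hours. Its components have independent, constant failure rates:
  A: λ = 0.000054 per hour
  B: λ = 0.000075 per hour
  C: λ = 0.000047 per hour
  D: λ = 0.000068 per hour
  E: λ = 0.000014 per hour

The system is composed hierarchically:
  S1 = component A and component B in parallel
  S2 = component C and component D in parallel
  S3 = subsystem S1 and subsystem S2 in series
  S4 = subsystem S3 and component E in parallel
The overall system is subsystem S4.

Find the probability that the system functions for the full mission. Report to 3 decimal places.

0.995

R(A) = exp(−0.000054 × 4000) = 0.80574
R(B) = exp(−0.000075 × 4000) = 0.74082
R(C) = exp(−0.000047 × 4000) = 0.82861
R(D) = exp(−0.000068 × 4000) = 0.76185
R(E) = exp(−0.000014 × 4000) = 0.94554
Parallel (A and B): 1 − (1 − 0.80574)(1 − 0.74082) = 0.94965
Parallel (C and D): 1 − (1 − 0.82861)(1 − 0.76185) = 0.95918
Series ([0.94965] and [0.95918]): 0.94965 × 0.95918 = 0.91089
Parallel ([0.91089] and E): 1 − (1 − 0.91089)(1 − 0.94554) = 0.995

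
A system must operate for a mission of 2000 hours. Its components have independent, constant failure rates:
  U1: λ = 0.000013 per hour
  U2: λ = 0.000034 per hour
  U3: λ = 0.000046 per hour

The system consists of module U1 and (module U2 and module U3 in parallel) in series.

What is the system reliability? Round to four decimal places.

R(U1) = exp(−0.000013 × 2000) = 0.974335
R(U2) = exp(−0.000034 × 2000) = 0.934260
R(U3) = exp(−0.000046 × 2000) = 0.912105
Parallel (U2 and U3): 1 − (1 − 0.934260)(1 − 0.912105) = 0.994222
Series (U1 and [0.994222]): 0.974335 × 0.994222 = 0.9687

0.9687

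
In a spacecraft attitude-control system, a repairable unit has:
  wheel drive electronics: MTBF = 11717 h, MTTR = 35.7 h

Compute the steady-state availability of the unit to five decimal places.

0.99696

A(wheel drive electronics) = MTBF/(MTBF+MTTR) = 11717/(11717+35.7) = 0.99696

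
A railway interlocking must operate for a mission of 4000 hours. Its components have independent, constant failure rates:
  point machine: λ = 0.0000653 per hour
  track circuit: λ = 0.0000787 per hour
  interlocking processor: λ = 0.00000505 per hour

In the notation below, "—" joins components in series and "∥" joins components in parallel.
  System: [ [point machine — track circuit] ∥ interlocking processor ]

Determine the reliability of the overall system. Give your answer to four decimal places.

R(point machine) = exp(−0.0000653 × 4000) = 0.770127
R(track circuit) = exp(−0.0000787 × 4000) = 0.729935
R(interlocking processor) = exp(−0.00000505 × 4000) = 0.980003
Series (point machine and track circuit): 0.770127 × 0.729935 = 0.562143
Parallel ([0.562143] and interlocking processor): 1 − (1 − 0.562143)(1 − 0.980003) = 0.9912

0.9912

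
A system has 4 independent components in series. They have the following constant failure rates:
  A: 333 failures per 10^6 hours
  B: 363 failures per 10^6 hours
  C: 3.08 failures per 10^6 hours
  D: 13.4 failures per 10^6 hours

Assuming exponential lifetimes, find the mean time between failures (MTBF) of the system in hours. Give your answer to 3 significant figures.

Series of exponential components: λ_sys = Σ λ_i
λ_sys = 0.000333 + 0.000363 + 0.00000308 + 0.0000134 = 7.1248e-04 /h
MTBF = 1 / λ_sys = 1400 h

1400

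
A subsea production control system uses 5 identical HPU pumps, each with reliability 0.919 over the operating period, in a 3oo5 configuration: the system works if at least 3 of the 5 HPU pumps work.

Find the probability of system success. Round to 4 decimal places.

0.9953

R = Σ_{i=3}^{5} C(5,i) p^i (1−p)^{5−i} with p = 0.919
C(5,3)·0.919^3·0.081^2 = 0.050923
C(5,4)·0.919^4·0.081^1 = 0.288880
C(5,5)·0.919^5·0.081^0 = 0.655507
Sum = 0.9953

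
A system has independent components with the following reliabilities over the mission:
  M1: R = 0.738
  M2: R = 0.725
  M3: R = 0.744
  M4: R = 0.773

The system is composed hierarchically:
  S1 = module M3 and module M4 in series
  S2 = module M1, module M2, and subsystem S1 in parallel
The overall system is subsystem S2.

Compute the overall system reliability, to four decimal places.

0.9694

Series (M3 and M4): 0.744000 × 0.773000 = 0.575112
Parallel (M1, M2, and [0.575112]): 1 − (1 − 0.738000)(1 − 0.725000)(1 − 0.575112) = 0.9694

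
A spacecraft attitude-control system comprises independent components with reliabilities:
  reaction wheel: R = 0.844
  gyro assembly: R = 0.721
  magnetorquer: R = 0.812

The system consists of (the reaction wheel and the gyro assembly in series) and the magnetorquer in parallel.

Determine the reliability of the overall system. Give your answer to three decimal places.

Series (reaction wheel and gyro assembly): 0.84400 × 0.72100 = 0.60852
Parallel ([0.60852] and magnetorquer): 1 − (1 − 0.60852)(1 − 0.81200) = 0.926

0.926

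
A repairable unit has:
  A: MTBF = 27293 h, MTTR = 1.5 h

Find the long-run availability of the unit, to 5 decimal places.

A(A) = MTBF/(MTBF+MTTR) = 27293/(27293+1.5) = 0.99995

0.99995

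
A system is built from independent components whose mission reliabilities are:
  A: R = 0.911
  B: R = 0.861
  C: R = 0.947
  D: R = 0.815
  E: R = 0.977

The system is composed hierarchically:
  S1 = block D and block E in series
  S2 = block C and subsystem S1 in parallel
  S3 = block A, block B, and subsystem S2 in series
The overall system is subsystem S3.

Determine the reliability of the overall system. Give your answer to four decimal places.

Series (D and E): 0.815000 × 0.977000 = 0.796255
Parallel (C and [0.796255]): 1 − (1 − 0.947000)(1 − 0.796255) = 0.989202
Series (A, B, and [0.989202]): 0.911000 × 0.861000 × 0.989202 = 0.7759

0.7759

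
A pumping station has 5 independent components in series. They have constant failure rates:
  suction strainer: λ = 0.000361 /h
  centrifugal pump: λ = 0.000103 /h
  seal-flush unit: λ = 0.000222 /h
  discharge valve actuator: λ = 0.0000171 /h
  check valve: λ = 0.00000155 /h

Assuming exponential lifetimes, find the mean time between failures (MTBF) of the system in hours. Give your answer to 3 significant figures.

1420

Series of exponential components: λ_sys = Σ λ_i
λ_sys = 0.000361 + 0.000103 + 0.000222 + 0.0000171 + 0.00000155 = 7.0465e-04 /h
MTBF = 1 / λ_sys = 1420 h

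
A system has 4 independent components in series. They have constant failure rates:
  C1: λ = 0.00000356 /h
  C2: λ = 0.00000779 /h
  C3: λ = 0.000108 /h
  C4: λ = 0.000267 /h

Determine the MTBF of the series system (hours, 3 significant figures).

2590

Series of exponential components: λ_sys = Σ λ_i
λ_sys = 0.00000356 + 0.00000779 + 0.000108 + 0.000267 = 3.8635e-04 /h
MTBF = 1 / λ_sys = 2590 h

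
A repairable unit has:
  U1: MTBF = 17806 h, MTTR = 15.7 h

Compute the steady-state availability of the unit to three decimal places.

0.999

A(U1) = MTBF/(MTBF+MTTR) = 17806/(17806+15.7) = 0.999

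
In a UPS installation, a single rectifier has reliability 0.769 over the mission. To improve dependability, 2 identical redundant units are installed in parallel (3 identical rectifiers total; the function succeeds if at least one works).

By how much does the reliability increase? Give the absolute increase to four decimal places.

R_before = 0.769
R_after = 1 − (1 − 0.769)^3 = 0.9877
ΔR = 0.9877 − 0.769 = 0.2187

0.2187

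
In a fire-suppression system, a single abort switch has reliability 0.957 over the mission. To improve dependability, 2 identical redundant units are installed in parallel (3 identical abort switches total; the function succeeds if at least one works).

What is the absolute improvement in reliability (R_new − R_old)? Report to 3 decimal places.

0.043

R_before = 0.957
R_after = 1 − (1 − 0.957)^3 = 1.000
ΔR = 1.000 − 0.957 = 0.043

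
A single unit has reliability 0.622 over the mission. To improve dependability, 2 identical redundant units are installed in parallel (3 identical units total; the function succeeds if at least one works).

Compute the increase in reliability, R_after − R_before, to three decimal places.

R_before = 0.622
R_after = 1 − (1 − 0.622)^3 = 0.946
ΔR = 0.946 − 0.622 = 0.324

0.324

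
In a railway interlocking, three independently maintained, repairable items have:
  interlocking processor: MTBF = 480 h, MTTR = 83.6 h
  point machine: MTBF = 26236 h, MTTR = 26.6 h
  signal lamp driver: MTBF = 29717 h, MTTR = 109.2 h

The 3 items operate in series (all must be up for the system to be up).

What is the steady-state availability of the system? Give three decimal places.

A(interlocking processor) = MTBF/(MTBF+MTTR) = 480/(480+83.6) = 0.851668
A(point machine) = MTBF/(MTBF+MTTR) = 26236/(26236+26.6) = 0.998987
A(signal lamp driver) = MTBF/(MTBF+MTTR) = 29717/(29717+109.2) = 0.996339
Series availability: 0.851668 × 0.998987 × 0.996339 = 0.848

0.848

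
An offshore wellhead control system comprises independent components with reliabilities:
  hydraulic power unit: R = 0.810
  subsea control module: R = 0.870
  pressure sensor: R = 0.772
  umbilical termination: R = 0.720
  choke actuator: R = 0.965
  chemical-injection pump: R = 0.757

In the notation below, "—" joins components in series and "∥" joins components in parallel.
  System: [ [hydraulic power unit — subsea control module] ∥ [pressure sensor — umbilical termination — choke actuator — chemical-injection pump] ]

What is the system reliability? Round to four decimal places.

Series (hydraulic power unit and subsea control module): 0.810000 × 0.870000 = 0.704700
Series (pressure sensor, umbilical termination, choke actuator, and chemical-injection pump): 0.772000 × 0.720000 × 0.965000 × 0.757000 = 0.406044
Parallel ([0.704700] and [0.406044]): 1 − (1 − 0.704700)(1 − 0.406044) = 0.8246

0.8246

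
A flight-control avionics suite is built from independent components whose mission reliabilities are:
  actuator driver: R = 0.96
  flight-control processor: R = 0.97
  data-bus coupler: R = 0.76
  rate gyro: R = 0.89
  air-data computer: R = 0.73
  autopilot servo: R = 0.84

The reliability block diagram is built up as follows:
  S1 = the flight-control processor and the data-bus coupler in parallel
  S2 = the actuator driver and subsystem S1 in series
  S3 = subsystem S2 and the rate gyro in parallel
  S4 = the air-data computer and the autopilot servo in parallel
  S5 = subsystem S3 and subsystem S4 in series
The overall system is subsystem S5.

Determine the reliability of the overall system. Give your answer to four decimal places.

Parallel (flight-control processor and data-bus coupler): 1 − (1 − 0.970000)(1 − 0.760000) = 0.992800
Series (actuator driver and [0.992800]): 0.960000 × 0.992800 = 0.953088
Parallel ([0.953088] and rate gyro): 1 − (1 − 0.953088)(1 − 0.890000) = 0.994840
Parallel (air-data computer and autopilot servo): 1 − (1 − 0.730000)(1 − 0.840000) = 0.956800
Series ([0.994840] and [0.956800]): 0.994840 × 0.956800 = 0.9519

0.9519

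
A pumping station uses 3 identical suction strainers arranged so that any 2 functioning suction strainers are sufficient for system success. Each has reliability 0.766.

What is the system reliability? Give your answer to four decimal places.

0.8614

R = Σ_{i=2}^{3} C(3,i) p^i (1−p)^{3−i} with p = 0.766
C(3,2)·0.766^2·0.234^1 = 0.411903
C(3,3)·0.766^3·0.234^0 = 0.449455
Sum = 0.8614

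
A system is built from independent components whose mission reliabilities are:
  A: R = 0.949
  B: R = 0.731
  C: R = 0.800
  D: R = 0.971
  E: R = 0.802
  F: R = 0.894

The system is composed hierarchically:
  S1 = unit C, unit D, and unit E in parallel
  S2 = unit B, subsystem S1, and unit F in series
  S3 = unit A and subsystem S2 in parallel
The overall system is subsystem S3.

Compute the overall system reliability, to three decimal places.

0.982

Parallel (C, D, and E): 1 − (1 − 0.80000)(1 − 0.97100)(1 − 0.80200) = 0.99885
Series (B, [0.99885], and F): 0.73100 × 0.99885 × 0.89400 = 0.65276
Parallel (A and [0.65276]): 1 − (1 − 0.94900)(1 − 0.65276) = 0.982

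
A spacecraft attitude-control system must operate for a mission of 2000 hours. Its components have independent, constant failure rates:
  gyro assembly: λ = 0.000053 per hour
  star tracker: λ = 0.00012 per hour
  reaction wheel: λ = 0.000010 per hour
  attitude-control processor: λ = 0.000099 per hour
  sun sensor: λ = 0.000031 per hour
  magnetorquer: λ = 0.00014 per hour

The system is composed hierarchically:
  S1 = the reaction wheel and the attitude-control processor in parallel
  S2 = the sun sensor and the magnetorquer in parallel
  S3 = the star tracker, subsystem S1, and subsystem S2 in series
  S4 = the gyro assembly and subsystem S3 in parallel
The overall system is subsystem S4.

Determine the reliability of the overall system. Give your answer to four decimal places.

0.9771

R(gyro assembly) = exp(−0.000053 × 2000) = 0.899425
R(star tracker) = exp(−0.00012 × 2000) = 0.786628
R(reaction wheel) = exp(−0.000010 × 2000) = 0.980199
R(attitude-control processor) = exp(−0.000099 × 2000) = 0.820370
R(sun sensor) = exp(−0.000031 × 2000) = 0.939883
R(magnetorquer) = exp(−0.00014 × 2000) = 0.755784
Parallel (reaction wheel and attitude-control processor): 1 − (1 − 0.980199)(1 − 0.820370) = 0.996443
Parallel (sun sensor and magnetorquer): 1 − (1 − 0.939883)(1 − 0.755784) = 0.985318
Series (star tracker, [0.996443], and [0.985318]): 0.786628 × 0.996443 × 0.985318 = 0.772322
Parallel (gyro assembly and [0.772322]): 1 − (1 − 0.899425)(1 − 0.772322) = 0.9771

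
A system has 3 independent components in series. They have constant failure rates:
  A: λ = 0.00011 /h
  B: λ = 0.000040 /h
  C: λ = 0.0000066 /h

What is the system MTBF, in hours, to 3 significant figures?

Series of exponential components: λ_sys = Σ λ_i
λ_sys = 0.00011 + 0.000040 + 0.0000066 = 1.5660e-04 /h
MTBF = 1 / λ_sys = 6390 h

6390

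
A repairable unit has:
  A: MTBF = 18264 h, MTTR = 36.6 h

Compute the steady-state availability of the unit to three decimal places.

A(A) = MTBF/(MTBF+MTTR) = 18264/(18264+36.6) = 0.998

0.998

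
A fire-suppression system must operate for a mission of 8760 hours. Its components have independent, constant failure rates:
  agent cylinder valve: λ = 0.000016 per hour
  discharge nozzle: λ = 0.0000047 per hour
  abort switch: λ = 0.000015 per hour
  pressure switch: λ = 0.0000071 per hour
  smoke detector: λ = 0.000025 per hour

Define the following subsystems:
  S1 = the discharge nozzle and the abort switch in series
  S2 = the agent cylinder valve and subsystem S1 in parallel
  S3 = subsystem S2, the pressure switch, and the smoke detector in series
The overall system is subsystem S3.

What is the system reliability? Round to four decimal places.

R(agent cylinder valve) = exp(−0.000016 × 8760) = 0.869219
R(discharge nozzle) = exp(−0.0000047 × 8760) = 0.959664
R(abort switch) = exp(−0.000015 × 8760) = 0.876867
R(pressure switch) = exp(−0.0000071 × 8760) = 0.939699
R(smoke detector) = exp(−0.000025 × 8760) = 0.803322
Series (discharge nozzle and abort switch): 0.959664 × 0.876867 = 0.841498
Parallel (agent cylinder valve and [0.841498]): 1 − (1 − 0.869219)(1 − 0.841498) = 0.979271
Series ([0.979271], pressure switch, and smoke detector): 0.979271 × 0.939699 × 0.803322 = 0.7392

0.7392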